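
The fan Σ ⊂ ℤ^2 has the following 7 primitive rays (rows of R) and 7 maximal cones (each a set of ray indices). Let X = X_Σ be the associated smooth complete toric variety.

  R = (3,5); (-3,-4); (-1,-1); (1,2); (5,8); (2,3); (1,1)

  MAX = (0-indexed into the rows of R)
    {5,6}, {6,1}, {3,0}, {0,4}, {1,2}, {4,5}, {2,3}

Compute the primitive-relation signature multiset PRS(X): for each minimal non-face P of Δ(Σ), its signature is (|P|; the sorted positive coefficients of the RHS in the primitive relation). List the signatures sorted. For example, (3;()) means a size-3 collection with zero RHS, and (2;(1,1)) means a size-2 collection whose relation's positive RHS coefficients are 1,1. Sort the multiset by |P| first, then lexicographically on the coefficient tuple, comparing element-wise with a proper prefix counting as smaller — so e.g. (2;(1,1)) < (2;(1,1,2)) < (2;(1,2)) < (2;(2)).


14 minimal non-faces of Δ(Σ) (on 7 rays):

  • {2,6}:  v_{2} + v_{6} = 0  ⇒ sig = (2;())
  • {0,5}:  v_{0} + v_{5} = v_{4}  ⇒ sig = (2;(1))
  • {1,5}:  v_{1} + v_{5} = v_{2}  ⇒ sig = (2;(1))
  • {2,5}:  v_{2} + v_{5} = v_{3}  ⇒ sig = (2;(1))
  • {3,5}:  v_{3} + v_{5} = v_{0}  ⇒ sig = (2;(1))
  • {3,6}:  v_{3} + v_{6} = v_{5}  ⇒ sig = (2;(1))
  • {0,1}:  v_{0} + v_{1} = v_{2} + v_{3}  ⇒ sig = (2;(1,1))
  • {2,4}:  v_{2} + v_{4} = v_{0} + v_{3}  ⇒ sig = (2;(1,1))
  • {0,2}:  v_{0} + v_{2} = 2·v_{3}  ⇒ sig = (2;(2))
  • {0,6}:  v_{0} + v_{6} = 2·v_{5}  ⇒ sig = (2;(2))
  • {1,3}:  v_{1} + v_{3} = 2·v_{2}  ⇒ sig = (2;(2))
  • {1,4}:  v_{1} + v_{4} = 2·v_{3}  ⇒ sig = (2;(2))
  • {3,4}:  v_{3} + v_{4} = 2·v_{0}  ⇒ sig = (2;(2))
  • {4,6}:  v_{4} + v_{6} = 3·v_{5}  ⇒ sig = (2;(3))

Sorted signature multiset PRS(X):
[(2;()), (2;(1)), (2;(1)), (2;(1)), (2;(1)), (2;(1)), (2;(1,1)), (2;(1,1)), (2;(2)), (2;(2)), (2;(2)), (2;(2)), (2;(2)), (2;(3))]


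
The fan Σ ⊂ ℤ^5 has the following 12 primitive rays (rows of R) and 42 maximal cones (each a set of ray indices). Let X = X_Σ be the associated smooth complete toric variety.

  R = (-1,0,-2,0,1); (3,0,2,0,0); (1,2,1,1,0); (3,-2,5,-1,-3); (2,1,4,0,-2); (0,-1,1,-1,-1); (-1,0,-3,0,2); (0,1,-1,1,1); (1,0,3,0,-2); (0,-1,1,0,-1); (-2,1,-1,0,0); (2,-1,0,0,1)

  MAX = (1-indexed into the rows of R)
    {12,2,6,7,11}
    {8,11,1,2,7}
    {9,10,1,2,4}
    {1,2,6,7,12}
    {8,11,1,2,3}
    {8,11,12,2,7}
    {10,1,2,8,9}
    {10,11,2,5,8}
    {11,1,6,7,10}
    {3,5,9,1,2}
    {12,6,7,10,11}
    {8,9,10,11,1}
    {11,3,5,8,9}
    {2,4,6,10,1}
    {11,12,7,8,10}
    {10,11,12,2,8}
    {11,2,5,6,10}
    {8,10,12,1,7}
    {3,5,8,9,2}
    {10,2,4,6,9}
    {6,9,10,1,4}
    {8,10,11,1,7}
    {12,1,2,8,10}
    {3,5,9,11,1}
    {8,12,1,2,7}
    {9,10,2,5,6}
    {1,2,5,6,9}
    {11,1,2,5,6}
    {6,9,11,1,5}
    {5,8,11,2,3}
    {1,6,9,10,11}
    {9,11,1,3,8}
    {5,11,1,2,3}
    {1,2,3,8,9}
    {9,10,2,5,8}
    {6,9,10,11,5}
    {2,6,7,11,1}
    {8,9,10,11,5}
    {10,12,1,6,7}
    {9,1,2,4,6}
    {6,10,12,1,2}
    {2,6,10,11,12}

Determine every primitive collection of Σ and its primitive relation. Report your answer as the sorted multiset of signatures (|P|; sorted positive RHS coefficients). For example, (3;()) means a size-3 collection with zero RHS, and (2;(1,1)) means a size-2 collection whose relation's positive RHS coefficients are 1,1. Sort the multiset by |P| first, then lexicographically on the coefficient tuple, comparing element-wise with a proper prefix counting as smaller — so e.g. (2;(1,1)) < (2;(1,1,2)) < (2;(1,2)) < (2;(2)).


Primitive collections (22):

  • {6,8}:  v_{6} + v_{8} = 0  →  sig = (2;())
  • {7,9}:  v_{7} + v_{9} = 0  →  sig = (2;())
  • {3,6}:  v_{3} + v_{6} = v_{1} + v_{5}  →  sig = (2;(1,1))
  • {3,10}:  v_{3} + v_{10} = v_{8} + v_{9}  →  sig = (2;(1,1))
  • {3,12}:  v_{3} + v_{12} = v_{2} + v_{8}  →  sig = (2;(1,1))
  • {4,11}:  v_{4} + v_{11} = v_{6} + v_{9}  →  sig = (2;(1,1))
  • {5,7}:  v_{5} + v_{7} = v_{2} + v_{11}  →  sig = (2;(1,1))
  • {9,12}:  v_{9} + v_{12} = v_{2} + v_{10}  →  sig = (2;(1,1))
  • {3,7}:  v_{3} + v_{7} = v_{1} + v_{2} + v_{8} + v_{11}  →  sig = (2;(1,1,1,1))
  • {4,7}:  v_{4} + v_{7} = v_{1} + v_{2} + v_{6} + v_{10}  →  sig = (2;(1,1,1,1))
  • {4,8}:  v_{4} + v_{8} = v_{1} + v_{2} + v_{9} + v_{10}  →  sig = (2;(1,1,1,1))
  • {3,4}:  v_{3} + v_{4} = v_{1} + v_{2} + 2·v_{9}  →  sig = (2;(1,1,2))
  • {4,5}:  v_{4} + v_{5} = v_{2} + v_{6} + 2·v_{9}  →  sig = (2;(1,1,2))
  • {5,12}:  v_{5} + v_{12} = 2·v_{2} + v_{10} + v_{11}  →  sig = (2;(1,1,2))
  • {4,12}:  v_{4} + v_{12} = v_{1} + 2·v_{2} + v_{6} + 2·v_{10}  →  sig = (2;(1,1,2,2))
  • {1,5,8}:  v_{1} + v_{5} + v_{8} = v_{3}  →  sig = (3;(1))
  • {1,5,10}:  v_{1} + v_{5} + v_{10} = v_{9}  →  sig = (3;(1))
  • {1,11,12}:  v_{1} + v_{11} + v_{12} = v_{7}  →  sig = (3;(1))
  • {2,7,10}:  v_{2} + v_{7} + v_{10} = v_{12}  →  sig = (3;(1))
  • {2,9,11}:  v_{2} + v_{9} + v_{11} = v_{5}  →  sig = (3;(1))
  • {1,2,10,11}:  v_{1} + v_{2} + v_{10} + v_{11} = 0  →  sig = (4;())
  • {1,2,6,9,10}:  v_{1} + v_{2} + v_{6} + v_{9} + v_{10} = v_{4}  →  sig = (5;(1))

Signatures (|P|; sorted positive RHS coefficients), sorted:
    |P|=2: 15 collections, coeffs (), (), (1,1), (1,1), (1,1), (1,1), (1,1), (1,1), (1,1,1,1), (1,1,1,1), (1,1,1,1), (1,1,2), (1,1,2), (1,1,2), (1,1,2,2)
    |P|=3: 5 collections, coeffs (1), (1), (1), (1), (1)
    |P|=4: 1 collection, coeffs ()
    |P|=5: 1 collection, coeffs (1)


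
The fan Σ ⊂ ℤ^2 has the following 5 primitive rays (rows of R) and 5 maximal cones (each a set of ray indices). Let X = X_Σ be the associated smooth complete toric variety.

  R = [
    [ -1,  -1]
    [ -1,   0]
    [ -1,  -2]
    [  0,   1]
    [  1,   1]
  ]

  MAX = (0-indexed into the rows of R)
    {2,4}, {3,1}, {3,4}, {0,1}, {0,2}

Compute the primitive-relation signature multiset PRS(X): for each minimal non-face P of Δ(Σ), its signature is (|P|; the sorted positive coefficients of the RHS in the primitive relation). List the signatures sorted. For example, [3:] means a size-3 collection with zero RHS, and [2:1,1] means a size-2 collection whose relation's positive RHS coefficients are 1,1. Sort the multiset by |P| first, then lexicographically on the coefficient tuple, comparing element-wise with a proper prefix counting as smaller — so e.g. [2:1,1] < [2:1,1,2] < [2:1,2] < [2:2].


Primitive collections (5):

  P = {0,4}:  v_{0} + v_{4} = 0 ; sig = [2:]
  P = {0,3}:  v_{0} + v_{3} = v_{1} ; sig = [2:1]
  P = {1,4}:  v_{1} + v_{4} = v_{3} ; sig = [2:1]
  P = {2,3}:  v_{2} + v_{3} = v_{0} ; sig = [2:1]
  P = {1,2}:  v_{1} + v_{2} = 2·v_{0} ; sig = [2:2]

so the primitive-relation signature multiset is
    |P|=2: 5 collections, coeffs (), (1), (1), (1), (2)


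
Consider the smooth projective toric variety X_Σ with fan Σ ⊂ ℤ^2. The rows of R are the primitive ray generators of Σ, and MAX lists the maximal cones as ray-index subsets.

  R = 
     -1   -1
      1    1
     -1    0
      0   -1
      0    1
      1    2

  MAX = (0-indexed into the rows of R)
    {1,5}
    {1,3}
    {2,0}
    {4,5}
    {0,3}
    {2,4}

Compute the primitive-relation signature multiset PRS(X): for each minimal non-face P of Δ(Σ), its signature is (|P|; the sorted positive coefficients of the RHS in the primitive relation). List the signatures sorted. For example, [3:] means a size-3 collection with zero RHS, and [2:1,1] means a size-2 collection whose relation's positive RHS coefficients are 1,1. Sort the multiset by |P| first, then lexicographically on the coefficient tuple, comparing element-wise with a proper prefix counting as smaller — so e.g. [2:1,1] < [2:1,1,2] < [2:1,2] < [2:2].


9 collections generate NE(X_Σ); each relation:

  P={0,1}:  v_{0} + v_{1} = 0 ; sig = [2:]
  P={3,4}:  v_{3} + v_{4} = 0 ; sig = [2:]
  P={0,4}:  v_{0} + v_{4} = v_{2} ; sig = [2:1]
  P={0,5}:  v_{0} + v_{5} = v_{4} ; sig = [2:1]
  P={1,2}:  v_{1} + v_{2} = v_{4} ; sig = [2:1]
  P={1,4}:  v_{1} + v_{4} = v_{5} ; sig = [2:1]
  P={2,3}:  v_{2} + v_{3} = v_{0} ; sig = [2:1]
  P={3,5}:  v_{3} + v_{5} = v_{1} ; sig = [2:1]
  P={2,5}:  v_{2} + v_{5} = 2·v_{4} ; sig = [2:2]

Hence PRS(X_Σ) =
{ [2:] ×2,  [2:1] ×6,  [2:2] }


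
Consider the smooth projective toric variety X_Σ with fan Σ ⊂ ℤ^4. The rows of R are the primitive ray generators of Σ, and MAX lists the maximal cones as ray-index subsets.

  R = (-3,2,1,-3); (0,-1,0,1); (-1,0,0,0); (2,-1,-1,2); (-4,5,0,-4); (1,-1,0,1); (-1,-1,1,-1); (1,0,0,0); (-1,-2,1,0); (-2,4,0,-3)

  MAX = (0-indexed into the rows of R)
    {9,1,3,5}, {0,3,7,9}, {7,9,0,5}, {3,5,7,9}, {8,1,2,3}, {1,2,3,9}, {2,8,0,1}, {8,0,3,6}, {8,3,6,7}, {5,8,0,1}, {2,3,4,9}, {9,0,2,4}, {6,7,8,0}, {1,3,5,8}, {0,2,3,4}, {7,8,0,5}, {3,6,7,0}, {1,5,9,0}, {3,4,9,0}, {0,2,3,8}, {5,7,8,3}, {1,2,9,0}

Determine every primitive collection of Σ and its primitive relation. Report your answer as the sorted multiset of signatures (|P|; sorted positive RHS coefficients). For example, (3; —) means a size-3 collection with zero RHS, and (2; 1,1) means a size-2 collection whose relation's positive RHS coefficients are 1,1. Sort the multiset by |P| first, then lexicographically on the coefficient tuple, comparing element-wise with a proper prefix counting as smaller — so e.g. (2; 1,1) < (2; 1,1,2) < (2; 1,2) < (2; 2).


Δ(Σ) — 10 vertices, 17 min non-faces:

  • {2,7}:  v_{2} + v_{7} = 0 — sig = (2; —)
  • {1,6}:  v_{1} + v_{6} = v_{8} — sig = (2; 1)
  • {1,7}:  v_{1} + v_{7} = v_{5} — sig = (2; 1)
  • {2,5}:  v_{2} + v_{5} = v_{1} — sig = (2; 1)
  • {8,9}:  v_{8} + v_{9} = v_{0} — sig = (2; 1)
  • {4,5}:  v_{4} + v_{5} = v_{2} + v_{9} — sig = (2; 1,1)
  • {5,6}:  v_{5} + v_{6} = v_{7} + v_{8} — sig = (2; 1,1)
  • {2,6}:  v_{2} + v_{6} = v_{0} + v_{3} + v_{8} — sig = (2; 1,1,1)
  • {4,7}:  v_{4} + v_{7} = v_{0} + v_{3} + v_{9} — sig = (2; 1,1,1)
  • {4,8}:  v_{4} + v_{8} = 2·v_{0} + v_{2} + v_{3} — sig = (2; 1,1,2)
  • {6,9}:  v_{6} + v_{9} = 2·v_{0} + v_{3} + v_{7} — sig = (2; 1,1,2)
  • {1,4}:  v_{1} + v_{4} = 2·v_{2} + v_{9} — sig = (2; 1,2)
  • {4,6}:  v_{4} + v_{6} = 3·v_{0} + 2·v_{3} — sig = (2; 2,3)
  • {0,3,5}:  v_{0} + v_{3} + v_{5} = 0 — sig = (3; —)
  • {0,1,3}:  v_{0} + v_{1} + v_{3} = v_{2} — sig = (3; 1)
  • {0,2,3,9}:  v_{0} + v_{2} + v_{3} + v_{9} = v_{4} — sig = (4; 1)
  • {0,3,7,8}:  v_{0} + v_{3} + v_{7} + v_{8} = v_{6} — sig = (4; 1)

Signatures (|P|; sorted positive RHS coefficients), sorted:
    (2; —)
    (2; 1)
    (2; 1)
    (2; 1)
    (2; 1)
    (2; 1,1)
    (2; 1,1)
    (2; 1,1,1)
    (2; 1,1,1)
    (2; 1,1,2)
    (2; 1,1,2)
    (2; 1,2)
    (2; 2,3)
    (3; —)
    (3; 1)
    (4; 1)
    (4; 1)


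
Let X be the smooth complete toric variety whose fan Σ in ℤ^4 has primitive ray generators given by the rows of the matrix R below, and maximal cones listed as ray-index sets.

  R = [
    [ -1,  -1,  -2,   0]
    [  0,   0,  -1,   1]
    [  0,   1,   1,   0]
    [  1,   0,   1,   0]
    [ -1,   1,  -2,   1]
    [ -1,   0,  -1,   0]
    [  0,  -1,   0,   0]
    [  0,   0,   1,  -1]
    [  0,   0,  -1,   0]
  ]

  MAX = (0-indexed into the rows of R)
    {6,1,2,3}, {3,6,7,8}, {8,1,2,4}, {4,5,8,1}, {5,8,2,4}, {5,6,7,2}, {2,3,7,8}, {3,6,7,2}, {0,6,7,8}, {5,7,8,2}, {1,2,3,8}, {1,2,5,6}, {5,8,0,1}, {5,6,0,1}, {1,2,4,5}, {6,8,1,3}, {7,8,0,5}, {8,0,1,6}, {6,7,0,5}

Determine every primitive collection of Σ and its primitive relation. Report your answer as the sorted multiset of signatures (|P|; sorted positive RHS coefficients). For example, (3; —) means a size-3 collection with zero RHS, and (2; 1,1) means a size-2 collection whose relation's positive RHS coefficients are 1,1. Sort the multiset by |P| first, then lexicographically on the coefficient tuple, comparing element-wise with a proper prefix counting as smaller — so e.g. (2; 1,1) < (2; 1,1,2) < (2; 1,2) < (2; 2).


11 minimal non-faces of Δ(Σ) (on 9 rays):

  P={1,7}:  v_{1} + v_{7} = 0  ⇒ sig = (2; —)
  P={3,5}:  v_{3} + v_{5} = 0  ⇒ sig = (2; —)
  P={0,2}:  v_{0} + v_{2} = v_{5}  ⇒ sig = (2; 1)
  P={0,3}:  v_{0} + v_{3} = v_{6} + v_{8}  ⇒ sig = (2; 1,1)
  P={4,6}:  v_{4} + v_{6} = v_{1} + v_{5}  ⇒ sig = (2; 1,1)
  P={3,4}:  v_{3} + v_{4} = v_{1} + v_{2} + v_{8}  ⇒ sig = (2; 1,1,1)
  P={4,7}:  v_{4} + v_{7} = v_{2} + v_{5} + v_{8}  ⇒ sig = (2; 1,1,1)
  P={0,4}:  v_{0} + v_{4} = v_{1} + 2·v_{5} + v_{8}  ⇒ sig = (2; 1,1,2)
  P={2,6,8}:  v_{2} + v_{6} + v_{8} = 0  ⇒ sig = (3; —)
  P={5,6,8}:  v_{5} + v_{6} + v_{8} = v_{0}  ⇒ sig = (3; 1)
  P={1,2,5,8}:  v_{1} + v_{2} + v_{5} + v_{8} = v_{4}  ⇒ sig = (4; 1)

Hence PRS(X_Σ) =
[(2; —), (2; —), (2; 1), (2; 1,1), (2; 1,1), (2; 1,1,1), (2; 1,1,1), (2; 1,1,2), (3; —), (3; 1), (4; 1)]


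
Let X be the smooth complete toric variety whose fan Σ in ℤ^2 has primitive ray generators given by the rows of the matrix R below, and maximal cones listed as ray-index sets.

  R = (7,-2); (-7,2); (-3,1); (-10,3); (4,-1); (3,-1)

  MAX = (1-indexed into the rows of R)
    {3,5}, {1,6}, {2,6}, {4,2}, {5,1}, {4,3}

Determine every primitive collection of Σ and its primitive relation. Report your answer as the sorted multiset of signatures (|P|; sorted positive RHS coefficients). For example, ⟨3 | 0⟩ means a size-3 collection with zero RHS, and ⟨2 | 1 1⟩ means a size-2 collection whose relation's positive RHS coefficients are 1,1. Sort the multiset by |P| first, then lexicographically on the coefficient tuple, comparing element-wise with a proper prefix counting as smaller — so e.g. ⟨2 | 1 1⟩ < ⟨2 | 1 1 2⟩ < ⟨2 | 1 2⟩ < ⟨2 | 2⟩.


9 collections generate NE(X_Σ); each relation:

  • {1,2}:  v_{1} + v_{2} = 0  ⟹  sig = ⟨2 | 0⟩
  • {3,6}:  v_{3} + v_{6} = 0  ⟹  sig = ⟨2 | 0⟩
  • {1,3}:  v_{1} + v_{3} = v_{5}  ⟹  sig = ⟨2 | 1⟩
  • {1,4}:  v_{1} + v_{4} = v_{3}  ⟹  sig = ⟨2 | 1⟩
  • {2,3}:  v_{2} + v_{3} = v_{4}  ⟹  sig = ⟨2 | 1⟩
  • {2,5}:  v_{2} + v_{5} = v_{3}  ⟹  sig = ⟨2 | 1⟩
  • {4,6}:  v_{4} + v_{6} = v_{2}  ⟹  sig = ⟨2 | 1⟩
  • {5,6}:  v_{5} + v_{6} = v_{1}  ⟹  sig = ⟨2 | 1⟩
  • {4,5}:  v_{4} + v_{5} = 2·v_{3}  ⟹  sig = ⟨2 | 2⟩

Hence PRS(X_Σ) =
    ⟨2 | 0⟩
    ⟨2 | 0⟩
    ⟨2 | 1⟩
    ⟨2 | 1⟩
    ⟨2 | 1⟩
    ⟨2 | 1⟩
    ⟨2 | 1⟩
    ⟨2 | 1⟩
    ⟨2 | 2⟩


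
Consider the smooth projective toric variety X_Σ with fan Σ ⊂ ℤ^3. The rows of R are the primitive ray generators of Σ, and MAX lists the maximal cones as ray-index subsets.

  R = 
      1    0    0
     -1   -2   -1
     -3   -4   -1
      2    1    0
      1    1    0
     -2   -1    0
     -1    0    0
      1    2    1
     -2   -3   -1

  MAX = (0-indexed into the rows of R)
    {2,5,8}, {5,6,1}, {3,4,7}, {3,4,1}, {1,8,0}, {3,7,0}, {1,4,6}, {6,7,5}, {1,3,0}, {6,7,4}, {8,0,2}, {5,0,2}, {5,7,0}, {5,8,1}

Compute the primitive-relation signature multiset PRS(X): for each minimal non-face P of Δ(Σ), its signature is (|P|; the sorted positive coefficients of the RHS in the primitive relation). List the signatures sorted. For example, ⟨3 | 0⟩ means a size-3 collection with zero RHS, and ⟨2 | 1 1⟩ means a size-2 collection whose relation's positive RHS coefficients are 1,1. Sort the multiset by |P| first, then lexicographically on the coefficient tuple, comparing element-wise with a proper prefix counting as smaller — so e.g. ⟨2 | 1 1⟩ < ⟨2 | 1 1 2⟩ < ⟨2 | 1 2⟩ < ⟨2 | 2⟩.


Primitive collections (17):

  {0,6}:  v_{0} + v_{6} = 0  ⟹  sig = ⟨2 | 0⟩
  {1,7}:  v_{1} + v_{7} = 0  ⟹  sig = ⟨2 | 0⟩
  {3,5}:  v_{3} + v_{5} = 0  ⟹  sig = ⟨2 | 0⟩
  {0,4}:  v_{0} + v_{4} = v_{3}  ⟹  sig = ⟨2 | 1⟩
  {2,4}:  v_{2} + v_{4} = v_{8}  ⟹  sig = ⟨2 | 1⟩
  {3,6}:  v_{3} + v_{6} = v_{4}  ⟹  sig = ⟨2 | 1⟩
  {4,5}:  v_{4} + v_{5} = v_{6}  ⟹  sig = ⟨2 | 1⟩
  {4,8}:  v_{4} + v_{8} = v_{1}  ⟹  sig = ⟨2 | 1⟩
  {2,3}:  v_{2} + v_{3} = v_{0} + v_{8}  ⟹  sig = ⟨2 | 1 1⟩
  {2,6}:  v_{2} + v_{6} = v_{5} + v_{8}  ⟹  sig = ⟨2 | 1 1⟩
  {3,8}:  v_{3} + v_{8} = v_{0} + v_{1}  ⟹  sig = ⟨2 | 1 1⟩
  {6,8}:  v_{6} + v_{8} = v_{1} + v_{5}  ⟹  sig = ⟨2 | 1 1⟩
  {7,8}:  v_{7} + v_{8} = v_{0} + v_{5}  ⟹  sig = ⟨2 | 1 1⟩
  {1,2}:  v_{1} + v_{2} = 2·v_{8}  ⟹  sig = ⟨2 | 2⟩
  {2,7}:  v_{2} + v_{7} = 2·v_{0} + 2·v_{5}  ⟹  sig = ⟨2 | 2 2⟩
  {0,1,5}:  v_{0} + v_{1} + v_{5} = v_{8}  ⟹  sig = ⟨3 | 1⟩
  {0,5,8}:  v_{0} + v_{5} + v_{8} = v_{2}  ⟹  sig = ⟨3 | 1⟩

Hence PRS(X_Σ) =
[⟨2 | 0⟩, ⟨2 | 0⟩, ⟨2 | 0⟩, ⟨2 | 1⟩, ⟨2 | 1⟩, ⟨2 | 1⟩, ⟨2 | 1⟩, ⟨2 | 1⟩, ⟨2 | 1 1⟩, ⟨2 | 1 1⟩, ⟨2 | 1 1⟩, ⟨2 | 1 1⟩, ⟨2 | 1 1⟩, ⟨2 | 2⟩, ⟨2 | 2 2⟩, ⟨3 | 1⟩, ⟨3 | 1⟩]


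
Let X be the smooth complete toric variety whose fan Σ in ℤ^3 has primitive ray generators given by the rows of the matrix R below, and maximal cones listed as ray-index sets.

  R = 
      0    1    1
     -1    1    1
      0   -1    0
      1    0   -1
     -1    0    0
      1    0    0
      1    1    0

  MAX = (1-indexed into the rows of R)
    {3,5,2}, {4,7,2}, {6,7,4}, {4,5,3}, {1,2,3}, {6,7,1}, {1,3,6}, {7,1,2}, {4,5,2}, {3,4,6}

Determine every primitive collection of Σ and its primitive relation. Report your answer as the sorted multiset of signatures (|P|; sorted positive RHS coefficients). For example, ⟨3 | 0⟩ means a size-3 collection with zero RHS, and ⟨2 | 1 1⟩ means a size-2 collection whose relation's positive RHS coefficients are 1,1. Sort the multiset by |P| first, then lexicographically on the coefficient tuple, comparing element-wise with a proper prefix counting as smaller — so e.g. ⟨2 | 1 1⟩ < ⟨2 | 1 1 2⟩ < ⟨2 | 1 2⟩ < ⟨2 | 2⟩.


7 collections generate NE(X_Σ); each relation:

  P = {5,6}:  v_{5} + v_{6} = 0  so sig = ⟨2 | 0⟩
  P = {1,4}:  v_{1} + v_{4} = v_{7}  so sig = ⟨2 | 1⟩
  P = {1,5}:  v_{1} + v_{5} = v_{2}  so sig = ⟨2 | 1⟩
  P = {2,6}:  v_{2} + v_{6} = v_{1}  so sig = ⟨2 | 1⟩
  P = {3,7}:  v_{3} + v_{7} = v_{6}  so sig = ⟨2 | 1⟩
  P = {5,7}:  v_{5} + v_{7} = v_{2} + v_{4}  so sig = ⟨2 | 1 1⟩
  P = {2,3,4}:  v_{2} + v_{3} + v_{4} = 0  so sig = ⟨3 | 0⟩

Hence PRS(X_Σ) =
[⟨2 | 0⟩, ⟨2 | 1⟩, ⟨2 | 1⟩, ⟨2 | 1⟩, ⟨2 | 1⟩, ⟨2 | 1 1⟩, ⟨3 | 0⟩]


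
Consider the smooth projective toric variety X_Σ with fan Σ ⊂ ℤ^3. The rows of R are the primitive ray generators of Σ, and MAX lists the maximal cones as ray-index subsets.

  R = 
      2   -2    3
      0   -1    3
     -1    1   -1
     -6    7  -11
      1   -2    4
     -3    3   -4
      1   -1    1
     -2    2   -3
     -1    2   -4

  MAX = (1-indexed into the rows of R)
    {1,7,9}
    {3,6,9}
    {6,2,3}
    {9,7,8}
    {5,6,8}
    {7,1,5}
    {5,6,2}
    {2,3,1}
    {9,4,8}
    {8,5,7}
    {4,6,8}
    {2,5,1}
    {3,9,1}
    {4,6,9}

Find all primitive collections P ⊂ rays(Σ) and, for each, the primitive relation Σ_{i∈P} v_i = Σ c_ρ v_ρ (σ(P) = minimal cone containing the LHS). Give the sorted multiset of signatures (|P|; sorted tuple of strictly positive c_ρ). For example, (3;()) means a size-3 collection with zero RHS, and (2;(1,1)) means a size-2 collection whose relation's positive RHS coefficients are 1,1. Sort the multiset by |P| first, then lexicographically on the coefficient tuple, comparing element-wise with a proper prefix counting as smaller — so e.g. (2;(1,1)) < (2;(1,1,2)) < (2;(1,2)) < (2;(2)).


16 minimal non-faces of Δ(Σ) (on 9 rays):

  {1,8}:  v_{1} + v_{8} = 0  so sig = (2;())
  {3,7}:  v_{3} + v_{7} = 0  so sig = (2;())
  {5,9}:  v_{5} + v_{9} = 0  so sig = (2;())
  {1,6}:  v_{1} + v_{6} = v_{3}  so sig = (2;(1))
  {2,7}:  v_{2} + v_{7} = v_{5}  so sig = (2;(1))
  {2,9}:  v_{2} + v_{9} = v_{3}  so sig = (2;(1))
  {3,5}:  v_{3} + v_{5} = v_{2}  so sig = (2;(1))
  {3,8}:  v_{3} + v_{8} = v_{6}  so sig = (2;(1))
  {6,7}:  v_{6} + v_{7} = v_{8}  so sig = (2;(1))
  {1,4}:  v_{1} + v_{4} = v_{6} + v_{9}  so sig = (2;(1,1))
  {2,8}:  v_{2} + v_{8} = v_{5} + v_{6}  so sig = (2;(1,1))
  {4,5}:  v_{4} + v_{5} = v_{6} + v_{8}  so sig = (2;(1,1))
  {3,4}:  v_{3} + v_{4} = 2·v_{6} + v_{9}  so sig = (2;(1,2))
  {4,7}:  v_{4} + v_{7} = 2·v_{8} + v_{9}  so sig = (2;(1,2))
  {2,4}:  v_{2} + v_{4} = 2·v_{6}  so sig = (2;(2))
  {6,8,9}:  v_{6} + v_{8} + v_{9} = v_{4}  so sig = (3;(1))

Sorted signature multiset PRS(X):
{ (2;()) ×3,  (2;(1)) ×6,  (2;(1,1)) ×3,  (2;(1,2)) ×2,  (2;(2)),  (3;(1)) }


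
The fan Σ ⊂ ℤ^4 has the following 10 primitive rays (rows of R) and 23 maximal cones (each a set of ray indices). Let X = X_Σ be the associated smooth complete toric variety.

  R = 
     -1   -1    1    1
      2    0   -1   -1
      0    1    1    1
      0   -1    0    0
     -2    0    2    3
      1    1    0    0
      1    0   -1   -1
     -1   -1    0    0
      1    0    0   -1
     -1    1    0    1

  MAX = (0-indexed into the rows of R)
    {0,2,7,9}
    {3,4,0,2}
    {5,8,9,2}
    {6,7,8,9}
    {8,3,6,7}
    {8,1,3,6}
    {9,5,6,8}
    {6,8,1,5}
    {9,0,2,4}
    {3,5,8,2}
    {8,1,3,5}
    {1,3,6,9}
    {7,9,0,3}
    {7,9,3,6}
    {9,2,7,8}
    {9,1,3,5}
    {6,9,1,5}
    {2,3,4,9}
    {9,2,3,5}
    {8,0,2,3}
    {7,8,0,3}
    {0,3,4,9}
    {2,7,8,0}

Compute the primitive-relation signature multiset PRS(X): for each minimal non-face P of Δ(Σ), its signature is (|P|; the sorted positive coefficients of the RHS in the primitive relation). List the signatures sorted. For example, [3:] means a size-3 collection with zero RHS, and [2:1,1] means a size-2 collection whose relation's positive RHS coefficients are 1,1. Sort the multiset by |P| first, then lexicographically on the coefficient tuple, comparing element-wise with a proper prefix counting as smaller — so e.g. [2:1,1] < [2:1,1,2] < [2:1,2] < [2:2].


The 18 primitive collections of Σ (r=10, n=4):

  • {5,7}:  v_{5} + v_{7} = 0 ; sig = [2:]
  • {0,6}:  v_{0} + v_{6} = v_{3} ; sig = [2:1]
  • {2,6}:  v_{2} + v_{6} = v_{5} ; sig = [2:1]
  • {0,5}:  v_{0} + v_{5} = v_{2} + v_{3} ; sig = [2:1,1]
  • {1,7}:  v_{1} + v_{7} = v_{3} + v_{6} ; sig = [2:1,1]
  • {4,8}:  v_{4} + v_{8} = v_{0} + v_{2} ; sig = [2:1,1]
  • {1,4}:  v_{1} + v_{4} = v_{2} + 3·v_{3} + v_{5} + v_{9} ; sig = [2:1,1,1,3]
  • {4,6}:  v_{4} + v_{6} = v_{2} + 2·v_{3} + v_{9} ; sig = [2:1,1,2]
  • {0,1}:  v_{0} + v_{1} = 2·v_{3} + v_{5} ; sig = [2:1,2]
  • {1,2}:  v_{1} + v_{2} = v_{3} + 2·v_{5} ; sig = [2:1,2]
  • {4,7}:  v_{4} + v_{7} = 2·v_{0} + v_{9} ; sig = [2:1,2]
  • {4,5}:  v_{4} + v_{5} = 2·v_{2} + 2·v_{3} + v_{9} ; sig = [2:1,2,2]
  • {3,8,9}:  v_{3} + v_{8} + v_{9} = 0 ; sig = [3:]
  • {2,3,7}:  v_{2} + v_{3} + v_{7} = v_{0} ; sig = [3:1]
  • {3,5,6}:  v_{3} + v_{5} + v_{6} = v_{1} ; sig = [3:1]
  • {0,8,9}:  v_{0} + v_{8} + v_{9} = v_{2} + v_{7} ; sig = [3:1,1]
  • {1,8,9}:  v_{1} + v_{8} + v_{9} = v_{5} + v_{6} ; sig = [3:1,1]
  • {0,2,3,9}:  v_{0} + v_{2} + v_{3} + v_{9} = v_{4} ; sig = [4:1]

Hence PRS(X_Σ) =
    |P|=2: 12 collections, coeffs (), (1), (1), (1,1), (1,1), (1,1), (1,1,1,3), (1,1,2), (1,2), (1,2), (1,2), (1,2,2)
    |P|=3: 5 collections, coeffs (), (1), (1), (1,1), (1,1)
    |P|=4: 1 collection, coeffs (1)


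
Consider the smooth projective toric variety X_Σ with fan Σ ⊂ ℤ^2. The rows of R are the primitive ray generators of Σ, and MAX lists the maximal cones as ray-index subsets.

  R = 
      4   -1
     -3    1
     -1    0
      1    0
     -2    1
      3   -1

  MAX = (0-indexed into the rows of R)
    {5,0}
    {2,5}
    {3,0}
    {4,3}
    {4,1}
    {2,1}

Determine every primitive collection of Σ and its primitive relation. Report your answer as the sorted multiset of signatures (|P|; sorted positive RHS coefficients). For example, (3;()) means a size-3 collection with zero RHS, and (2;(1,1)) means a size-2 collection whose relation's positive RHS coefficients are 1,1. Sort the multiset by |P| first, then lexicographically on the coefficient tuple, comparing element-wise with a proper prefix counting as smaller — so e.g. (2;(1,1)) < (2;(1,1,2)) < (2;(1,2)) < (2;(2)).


|primitive collections| = 9. Relations:

  {1,5}:  v_{1} + v_{5} = 0 ; sig = (2;())
  {2,3}:  v_{2} + v_{3} = 0 ; sig = (2;())
  {0,1}:  v_{0} + v_{1} = v_{3} ; sig = (2;(1))
  {0,2}:  v_{0} + v_{2} = v_{5} ; sig = (2;(1))
  {1,3}:  v_{1} + v_{3} = v_{4} ; sig = (2;(1))
  {2,4}:  v_{2} + v_{4} = v_{1} ; sig = (2;(1))
  {3,5}:  v_{3} + v_{5} = v_{0} ; sig = (2;(1))
  {4,5}:  v_{4} + v_{5} = v_{3} ; sig = (2;(1))
  {0,4}:  v_{0} + v_{4} = 2·v_{3} ; sig = (2;(2))

so the primitive-relation signature multiset is
    (2;())
    (2;())
    (2;(1))
    (2;(1))
    (2;(1))
    (2;(1))
    (2;(1))
    (2;(1))
    (2;(2))


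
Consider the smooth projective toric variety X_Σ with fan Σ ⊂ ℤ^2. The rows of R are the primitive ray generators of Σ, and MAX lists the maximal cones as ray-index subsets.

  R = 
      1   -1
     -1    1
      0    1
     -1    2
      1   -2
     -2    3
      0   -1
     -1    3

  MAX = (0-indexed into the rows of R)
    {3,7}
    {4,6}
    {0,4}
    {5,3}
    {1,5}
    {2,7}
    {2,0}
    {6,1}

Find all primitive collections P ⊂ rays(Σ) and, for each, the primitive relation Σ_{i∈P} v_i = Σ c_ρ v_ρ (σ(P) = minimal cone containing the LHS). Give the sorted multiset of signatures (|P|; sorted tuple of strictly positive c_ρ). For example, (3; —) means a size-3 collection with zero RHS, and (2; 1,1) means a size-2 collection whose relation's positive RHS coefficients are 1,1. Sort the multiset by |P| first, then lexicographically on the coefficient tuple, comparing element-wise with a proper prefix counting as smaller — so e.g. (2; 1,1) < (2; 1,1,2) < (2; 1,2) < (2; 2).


The 20 primitive collections of Σ (r=8, n=2):

  P={0,1}:  v_{0} + v_{1} = 0  so sig = (2; —)
  P={2,6}:  v_{2} + v_{6} = 0  so sig = (2; —)
  P={3,4}:  v_{3} + v_{4} = 0  so sig = (2; —)
  P={0,3}:  v_{0} + v_{3} = v_{2}  so sig = (2; 1)
  P={0,5}:  v_{0} + v_{5} = v_{3}  so sig = (2; 1)
  P={0,6}:  v_{0} + v_{6} = v_{4}  so sig = (2; 1)
  P={1,2}:  v_{1} + v_{2} = v_{3}  so sig = (2; 1)
  P={1,3}:  v_{1} + v_{3} = v_{5}  so sig = (2; 1)
  P={1,4}:  v_{1} + v_{4} = v_{6}  so sig = (2; 1)
  P={2,3}:  v_{2} + v_{3} = v_{7}  so sig = (2; 1)
  P={2,4}:  v_{2} + v_{4} = v_{0}  so sig = (2; 1)
  P={3,6}:  v_{3} + v_{6} = v_{1}  so sig = (2; 1)
  P={4,5}:  v_{4} + v_{5} = v_{1}  so sig = (2; 1)
  P={4,7}:  v_{4} + v_{7} = v_{2}  so sig = (2; 1)
  P={6,7}:  v_{6} + v_{7} = v_{3}  so sig = (2; 1)
  P={0,7}:  v_{0} + v_{7} = 2·v_{2}  so sig = (2; 2)
  P={1,7}:  v_{1} + v_{7} = 2·v_{3}  so sig = (2; 2)
  P={2,5}:  v_{2} + v_{5} = 2·v_{3}  so sig = (2; 2)
  P={5,6}:  v_{5} + v_{6} = 2·v_{1}  so sig = (2; 2)
  P={5,7}:  v_{5} + v_{7} = 3·v_{3}  so sig = (2; 3)

Signatures (|P|; sorted positive RHS coefficients), sorted:
    (2; —)
    (2; —)
    (2; —)
    (2; 1)
    (2; 1)
    (2; 1)
    (2; 1)
    (2; 1)
    (2; 1)
    (2; 1)
    (2; 1)
    (2; 1)
    (2; 1)
    (2; 1)
    (2; 1)
    (2; 2)
    (2; 2)
    (2; 2)
    (2; 2)
    (2; 3)


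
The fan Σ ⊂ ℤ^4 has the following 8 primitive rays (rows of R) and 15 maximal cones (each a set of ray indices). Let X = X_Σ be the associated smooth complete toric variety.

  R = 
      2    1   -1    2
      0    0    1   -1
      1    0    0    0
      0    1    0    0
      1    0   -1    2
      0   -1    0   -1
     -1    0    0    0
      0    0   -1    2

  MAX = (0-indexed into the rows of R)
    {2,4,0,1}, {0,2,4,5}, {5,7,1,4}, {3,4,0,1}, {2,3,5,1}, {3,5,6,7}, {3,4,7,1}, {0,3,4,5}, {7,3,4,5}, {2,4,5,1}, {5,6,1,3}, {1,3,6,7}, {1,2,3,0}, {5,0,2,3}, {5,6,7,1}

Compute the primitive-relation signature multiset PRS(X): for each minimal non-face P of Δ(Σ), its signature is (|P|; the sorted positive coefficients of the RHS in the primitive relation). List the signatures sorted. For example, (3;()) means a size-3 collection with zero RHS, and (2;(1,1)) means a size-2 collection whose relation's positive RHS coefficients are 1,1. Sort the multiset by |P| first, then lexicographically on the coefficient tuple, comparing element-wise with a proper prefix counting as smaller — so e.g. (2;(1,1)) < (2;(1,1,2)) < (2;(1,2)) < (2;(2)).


The 9 primitive collections of Σ (r=8, n=4):

  P={2,6}:  v_{2} + v_{6} = 0 ; sig = (2;())
  P={2,7}:  v_{2} + v_{7} = v_{4} ; sig = (2;(1))
  P={4,6}:  v_{4} + v_{6} = v_{7} ; sig = (2;(1))
  P={0,6}:  v_{0} + v_{6} = v_{3} + v_{4} ; sig = (2;(1,1))
  P={0,7}:  v_{0} + v_{7} = v_{3} + 2·v_{4} ; sig = (2;(1,2))
  P={2,3,4}:  v_{2} + v_{3} + v_{4} = v_{0} ; sig = (3;(1))
  P={0,1,5}:  v_{0} + v_{1} + v_{5} = 2·v_{2} ; sig = (3;(2))
  P={1,3,5,7}:  v_{1} + v_{3} + v_{5} + v_{7} = 0 ; sig = (4;())
  P={1,3,4,5}:  v_{1} + v_{3} + v_{4} + v_{5} = v_{2} ; sig = (4;(1))

Sorted signature multiset PRS(X):
    |P|=2: 5 collections, coeffs (), (1), (1), (1,1), (1,2)
    |P|=3: 2 collections, coeffs (1), (2)
    |P|=4: 2 collections, coeffs (), (1)


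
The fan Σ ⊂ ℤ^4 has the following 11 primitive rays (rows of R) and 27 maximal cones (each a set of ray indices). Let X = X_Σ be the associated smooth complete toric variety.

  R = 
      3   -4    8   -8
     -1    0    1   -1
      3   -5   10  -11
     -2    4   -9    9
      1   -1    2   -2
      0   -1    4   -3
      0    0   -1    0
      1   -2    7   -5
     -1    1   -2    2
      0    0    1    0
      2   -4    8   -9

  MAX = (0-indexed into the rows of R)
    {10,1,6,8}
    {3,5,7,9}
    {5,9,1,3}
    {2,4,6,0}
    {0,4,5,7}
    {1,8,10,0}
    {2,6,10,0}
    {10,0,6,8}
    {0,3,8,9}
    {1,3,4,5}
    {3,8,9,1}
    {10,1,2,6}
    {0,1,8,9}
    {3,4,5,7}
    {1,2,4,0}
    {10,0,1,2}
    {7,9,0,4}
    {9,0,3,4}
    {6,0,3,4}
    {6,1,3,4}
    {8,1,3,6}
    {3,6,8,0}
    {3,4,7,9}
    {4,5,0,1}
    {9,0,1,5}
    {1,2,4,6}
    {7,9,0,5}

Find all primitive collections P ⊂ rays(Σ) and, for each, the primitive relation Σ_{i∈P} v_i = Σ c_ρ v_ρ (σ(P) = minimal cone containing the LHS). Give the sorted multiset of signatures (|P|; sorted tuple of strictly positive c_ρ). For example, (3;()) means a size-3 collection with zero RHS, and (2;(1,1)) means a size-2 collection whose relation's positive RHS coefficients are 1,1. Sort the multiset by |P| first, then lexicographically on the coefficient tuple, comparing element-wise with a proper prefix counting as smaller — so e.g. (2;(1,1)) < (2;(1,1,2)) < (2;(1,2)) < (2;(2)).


23 collections generate NE(X_Σ); each relation:

  • {4,8}:  v_{4} + v_{8} = 0  ⟹  sig = (2;())
  • {6,9}:  v_{6} + v_{9} = 0  ⟹  sig = (2;())
  • {2,8}:  v_{2} + v_{8} = v_{10}  ⟹  sig = (2;(1))
  • {3,10}:  v_{3} + v_{10} = v_{6}  ⟹  sig = (2;(1))
  • {4,10}:  v_{4} + v_{10} = v_{2}  ⟹  sig = (2;(1))
  • {2,3}:  v_{2} + v_{3} = v_{4} + v_{6}  ⟹  sig = (2;(1,1))
  • {5,6}:  v_{5} + v_{6} = v_{1} + v_{4}  ⟹  sig = (2;(1,1))
  • {5,8}:  v_{5} + v_{8} = v_{1} + v_{9}  ⟹  sig = (2;(1,1))
  • {6,7}:  v_{6} + v_{7} = v_{4} + v_{5}  ⟹  sig = (2;(1,1))
  • {7,8}:  v_{7} + v_{8} = v_{5} + v_{9}  ⟹  sig = (2;(1,1))
  • {9,10}:  v_{9} + v_{10} = v_{0} + v_{1}  ⟹  sig = (2;(1,1))
  • {2,9}:  v_{2} + v_{9} = v_{0} + v_{1} + v_{4}  ⟹  sig = (2;(1,1,1))
  • {7,10}:  v_{7} + v_{10} = v_{0} + v_{1} + v_{4} + v_{5}  ⟹  sig = (2;(1,1,1,1))
  • {2,7}:  v_{2} + v_{7} = v_{0} + v_{1} + 2·v_{4} + v_{5}  ⟹  sig = (2;(1,1,1,2))
  • {5,10}:  v_{5} + v_{10} = v_{0} + 2·v_{1} + v_{4}  ⟹  sig = (2;(1,1,2))
  • {2,5}:  v_{2} + v_{5} = v_{0} + 2·v_{1} + 2·v_{4}  ⟹  sig = (2;(1,2,2))
  • {1,7}:  v_{1} + v_{7} = 2·v_{5}  ⟹  sig = (2;(2))
  • {0,1,3}:  v_{0} + v_{1} + v_{3} = 0  ⟹  sig = (3;())
  • {0,1,6}:  v_{0} + v_{1} + v_{6} = v_{10}  ⟹  sig = (3;(1))
  • {1,4,9}:  v_{1} + v_{4} + v_{9} = v_{5}  ⟹  sig = (3;(1))
  • {4,5,9}:  v_{4} + v_{5} + v_{9} = v_{7}  ⟹  sig = (3;(1))
  • {0,3,5}:  v_{0} + v_{3} + v_{5} = v_{4} + v_{9}  ⟹  sig = (3;(1,1))
  • {0,3,7}:  v_{0} + v_{3} + v_{7} = 2·v_{4} + 2·v_{9}  ⟹  sig = (3;(2,2))

Hence PRS(X_Σ) =
    |P|=2: 17 collections, coeffs (), (), (1), (1), (1), (1,1), (1,1), (1,1), (1,1), (1,1), (1,1), (1,1,1), (1,1,1,1), (1,1,1,2), (1,1,2), (1,2,2), (2)
    |P|=3: 6 collections, coeffs (), (1), (1), (1), (1,1), (2,2)


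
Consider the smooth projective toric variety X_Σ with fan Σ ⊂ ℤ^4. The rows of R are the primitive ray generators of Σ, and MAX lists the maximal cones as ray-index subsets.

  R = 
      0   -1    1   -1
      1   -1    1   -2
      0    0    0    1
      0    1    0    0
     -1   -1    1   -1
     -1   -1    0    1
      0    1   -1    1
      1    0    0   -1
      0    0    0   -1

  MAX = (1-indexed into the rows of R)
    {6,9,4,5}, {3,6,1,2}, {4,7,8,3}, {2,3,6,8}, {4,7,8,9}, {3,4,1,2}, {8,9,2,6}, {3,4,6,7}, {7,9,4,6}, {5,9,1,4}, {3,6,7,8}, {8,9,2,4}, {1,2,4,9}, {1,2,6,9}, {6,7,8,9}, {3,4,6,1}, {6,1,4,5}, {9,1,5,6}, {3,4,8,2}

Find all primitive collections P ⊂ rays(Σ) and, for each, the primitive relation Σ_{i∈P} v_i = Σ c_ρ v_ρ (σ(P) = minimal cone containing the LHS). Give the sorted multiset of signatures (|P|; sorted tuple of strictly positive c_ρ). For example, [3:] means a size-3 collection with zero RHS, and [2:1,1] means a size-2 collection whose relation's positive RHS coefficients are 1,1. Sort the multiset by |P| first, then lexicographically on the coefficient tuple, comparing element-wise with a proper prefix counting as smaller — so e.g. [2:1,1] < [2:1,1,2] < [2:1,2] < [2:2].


|primitive collections| = 11. Relations:

  {1,7}:  v_{1} + v_{7} = 0  →  sig = [2:]
  {3,9}:  v_{3} + v_{9} = 0  →  sig = [2:]
  {1,8}:  v_{1} + v_{8} = v_{2}  →  sig = [2:1]
  {2,7}:  v_{2} + v_{7} = v_{8}  →  sig = [2:1]
  {5,8}:  v_{5} + v_{8} = v_{1} + v_{9}  →  sig = [2:1,1]
  {3,5}:  v_{3} + v_{5} = v_{1} + v_{4} + v_{6}  →  sig = [2:1,1,1]
  {5,7}:  v_{5} + v_{7} = v_{4} + v_{6} + v_{9}  →  sig = [2:1,1,1]
  {2,5}:  v_{2} + v_{5} = 2·v_{1} + v_{9}  →  sig = [2:1,2]
  {4,6,8}:  v_{4} + v_{6} + v_{8} = 0  →  sig = [3:]
  {2,4,6}:  v_{2} + v_{4} + v_{6} = v_{1}  →  sig = [3:1]
  {1,4,6,9}:  v_{1} + v_{4} + v_{6} + v_{9} = v_{5}  →  sig = [4:1]

Hence PRS(X_Σ) =
[[2:], [2:], [2:1], [2:1], [2:1,1], [2:1,1,1], [2:1,1,1], [2:1,2], [3:], [3:1], [4:1]]


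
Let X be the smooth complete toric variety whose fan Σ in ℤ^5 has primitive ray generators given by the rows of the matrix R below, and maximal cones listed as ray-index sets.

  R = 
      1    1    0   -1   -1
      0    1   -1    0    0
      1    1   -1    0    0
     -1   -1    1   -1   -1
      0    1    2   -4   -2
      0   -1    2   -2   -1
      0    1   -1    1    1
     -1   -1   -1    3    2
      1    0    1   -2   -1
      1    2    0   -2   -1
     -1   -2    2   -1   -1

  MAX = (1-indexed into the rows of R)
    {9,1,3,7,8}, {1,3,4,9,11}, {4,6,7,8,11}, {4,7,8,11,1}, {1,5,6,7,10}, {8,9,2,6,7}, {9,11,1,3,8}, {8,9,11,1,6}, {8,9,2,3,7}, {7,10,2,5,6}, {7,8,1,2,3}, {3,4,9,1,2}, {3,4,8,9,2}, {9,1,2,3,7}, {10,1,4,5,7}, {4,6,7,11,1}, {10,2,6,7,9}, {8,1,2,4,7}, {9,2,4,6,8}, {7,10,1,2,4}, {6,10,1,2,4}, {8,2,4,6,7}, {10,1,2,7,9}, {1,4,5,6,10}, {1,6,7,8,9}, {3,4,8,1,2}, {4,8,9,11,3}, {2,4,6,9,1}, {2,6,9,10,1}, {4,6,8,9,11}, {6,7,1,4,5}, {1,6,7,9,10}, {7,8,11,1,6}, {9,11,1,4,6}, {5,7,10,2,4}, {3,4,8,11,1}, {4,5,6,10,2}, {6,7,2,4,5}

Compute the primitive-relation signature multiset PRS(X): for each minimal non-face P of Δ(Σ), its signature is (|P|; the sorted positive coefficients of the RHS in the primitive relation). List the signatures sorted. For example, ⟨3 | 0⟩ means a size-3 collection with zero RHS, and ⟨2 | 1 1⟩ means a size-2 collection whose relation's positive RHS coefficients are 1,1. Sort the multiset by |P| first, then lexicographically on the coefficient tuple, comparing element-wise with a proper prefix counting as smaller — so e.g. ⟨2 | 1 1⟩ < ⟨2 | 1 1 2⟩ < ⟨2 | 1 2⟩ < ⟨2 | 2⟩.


Primitive collections (21):

  P={2,11}:  v_{2} + v_{11} = v_{4}  →  sig = ⟨2 | 1⟩
  P={3,6}:  v_{3} + v_{6} = v_{9}  →  sig = ⟨2 | 1⟩
  P={8,10}:  v_{8} + v_{10} = v_{7}  →  sig = ⟨2 | 1⟩
  P={3,5}:  v_{3} + v_{5} = v_{2} + v_{6} + v_{10}  →  sig = ⟨2 | 1 1 1⟩
  P={3,10}:  v_{3} + v_{10} = v_{1} + v_{2} + v_{7} + v_{9}  →  sig = ⟨2 | 1 1 1 1⟩
  P={10,11}:  v_{10} + v_{11} = v_{1} + v_{4} + v_{6} + v_{7}  →  sig = ⟨2 | 1 1 1 1⟩
  P={5,8}:  v_{5} + v_{8} = v_{4} + v_{6} + 2·v_{7}  →  sig = ⟨2 | 1 1 2⟩
  P={5,9}:  v_{5} + v_{9} = v_{2} + 2·v_{6} + v_{10}  →  sig = ⟨2 | 1 1 2⟩
  P={5,11}:  v_{5} + v_{11} = v_{1} + 2·v_{4} + 2·v_{6} + 2·v_{7}  →  sig = ⟨2 | 1 2 2 2⟩
  P={3,7,11}:  v_{3} + v_{7} + v_{11} = 0  →  sig = ⟨3 | 0⟩
  P={3,4,7}:  v_{3} + v_{4} + v_{7} = v_{2}  →  sig = ⟨3 | 1⟩
  P={7,9,11}:  v_{7} + v_{9} + v_{11} = v_{6}  →  sig = ⟨3 | 1⟩
  P={4,7,9}:  v_{4} + v_{7} + v_{9} = v_{2} + v_{6}  →  sig = ⟨3 | 1 1⟩
  P={1,2,5}:  v_{1} + v_{2} + v_{5} = v_{4} + 2·v_{10}  →  sig = ⟨3 | 1 2⟩
  P={4,9,10}:  v_{4} + v_{9} + v_{10} = v_{1} + 2·v_{2} + 2·v_{6}  →  sig = ⟨3 | 1 2 2⟩
  P={1,2,6,8}:  v_{1} + v_{2} + v_{6} + v_{8} = 0  →  sig = ⟨4 | 0⟩
  P={1,2,6,7}:  v_{1} + v_{2} + v_{6} + v_{7} = v_{10}  →  sig = ⟨4 | 1⟩
  P={1,2,8,9}:  v_{1} + v_{2} + v_{8} + v_{9} = v_{3}  →  sig = ⟨4 | 1⟩
  P={1,4,6,8}:  v_{1} + v_{4} + v_{6} + v_{8} = v_{11}  →  sig = ⟨4 | 1⟩
  P={4,6,7,10}:  v_{4} + v_{6} + v_{7} + v_{10} = v_{5}  →  sig = ⟨4 | 1⟩
  P={1,4,8,9}:  v_{1} + v_{4} + v_{8} + v_{9} = v_{3} + v_{11}  →  sig = ⟨4 | 1 1⟩

Sorted signature multiset PRS(X):
    |P|=2: 9 collections, coeffs (1), (1), (1), (1,1,1), (1,1,1,1), (1,1,1,1), (1,1,2), (1,1,2), (1,2,2,2)
    |P|=3: 6 collections, coeffs (), (1), (1), (1,1), (1,2), (1,2,2)
    |P|=4: 6 collections, coeffs (), (1), (1), (1), (1), (1,1)


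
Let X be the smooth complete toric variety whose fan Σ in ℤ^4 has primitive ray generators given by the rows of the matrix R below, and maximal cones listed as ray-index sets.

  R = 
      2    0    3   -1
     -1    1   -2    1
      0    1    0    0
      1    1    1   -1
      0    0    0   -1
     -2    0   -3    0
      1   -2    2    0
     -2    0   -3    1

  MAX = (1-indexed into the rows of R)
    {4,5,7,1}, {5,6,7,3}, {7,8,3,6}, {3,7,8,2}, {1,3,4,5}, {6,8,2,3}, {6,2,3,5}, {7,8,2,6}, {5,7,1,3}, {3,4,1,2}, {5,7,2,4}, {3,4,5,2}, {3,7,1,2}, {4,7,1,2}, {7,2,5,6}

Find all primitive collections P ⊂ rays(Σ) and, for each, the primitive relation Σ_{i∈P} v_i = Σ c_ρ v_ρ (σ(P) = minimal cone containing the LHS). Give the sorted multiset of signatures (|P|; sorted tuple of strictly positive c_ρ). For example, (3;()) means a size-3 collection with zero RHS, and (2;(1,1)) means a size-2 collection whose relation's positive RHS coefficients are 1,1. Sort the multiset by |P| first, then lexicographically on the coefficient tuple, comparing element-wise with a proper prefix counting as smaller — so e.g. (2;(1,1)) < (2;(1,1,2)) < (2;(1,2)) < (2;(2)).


Σ has 9 primitive collections:

  {1,8}:  v_{1} + v_{8} = 0  →  sig = (2;())
  {1,6}:  v_{1} + v_{6} = v_{5}  →  sig = (2;(1))
  {5,8}:  v_{5} + v_{8} = v_{6}  →  sig = (2;(1))
  {4,8}:  v_{4} + v_{8} = v_{2} + v_{5}  →  sig = (2;(1,1))
  {4,6}:  v_{4} + v_{6} = v_{2} + 2·v_{5}  →  sig = (2;(1,2))
  {1,2,5}:  v_{1} + v_{2} + v_{5} = v_{4}  →  sig = (3;(1))
  {3,4,7}:  v_{3} + v_{4} + v_{7} = v_{1}  →  sig = (3;(1))
  {2,3,5,7}:  v_{2} + v_{3} + v_{5} + v_{7} = 0  →  sig = (4;())
  {2,3,6,7}:  v_{2} + v_{3} + v_{6} + v_{7} = v_{8}  →  sig = (4;(1))

Hence PRS(X_Σ) =
[(2;()), (2;(1)), (2;(1)), (2;(1,1)), (2;(1,2)), (3;(1)), (3;(1)), (4;()), (4;(1))]


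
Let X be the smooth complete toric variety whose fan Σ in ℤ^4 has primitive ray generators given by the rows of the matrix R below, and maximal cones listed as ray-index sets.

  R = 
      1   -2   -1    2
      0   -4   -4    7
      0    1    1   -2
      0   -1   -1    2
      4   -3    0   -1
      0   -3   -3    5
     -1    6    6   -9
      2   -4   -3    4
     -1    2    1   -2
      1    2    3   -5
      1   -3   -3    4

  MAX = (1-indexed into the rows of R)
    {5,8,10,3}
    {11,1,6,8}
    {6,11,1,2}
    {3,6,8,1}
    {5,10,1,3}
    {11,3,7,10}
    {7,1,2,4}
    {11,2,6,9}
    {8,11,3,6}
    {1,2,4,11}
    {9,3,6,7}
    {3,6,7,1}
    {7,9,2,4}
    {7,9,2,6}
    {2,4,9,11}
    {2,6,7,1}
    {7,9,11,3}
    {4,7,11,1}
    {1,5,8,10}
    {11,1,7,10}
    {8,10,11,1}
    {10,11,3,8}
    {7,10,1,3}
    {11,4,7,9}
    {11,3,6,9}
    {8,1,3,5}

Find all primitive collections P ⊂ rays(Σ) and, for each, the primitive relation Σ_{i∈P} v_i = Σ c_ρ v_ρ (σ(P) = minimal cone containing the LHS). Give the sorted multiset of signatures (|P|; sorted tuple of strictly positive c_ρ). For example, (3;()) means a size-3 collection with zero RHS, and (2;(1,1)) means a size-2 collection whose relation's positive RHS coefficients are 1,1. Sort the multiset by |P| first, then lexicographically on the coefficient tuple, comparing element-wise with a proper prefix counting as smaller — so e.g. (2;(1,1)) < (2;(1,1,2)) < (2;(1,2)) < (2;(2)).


Primitive collections (22):

  P={1,9}:  v_{1} + v_{9} = 0  ⟹  sig = (2;())
  P={3,4}:  v_{3} + v_{4} = 0  ⟹  sig = (2;())
  P={2,3}:  v_{2} + v_{3} = v_{6}  ⟹  sig = (2;(1))
  P={2,10}:  v_{2} + v_{10} = v_{1}  ⟹  sig = (2;(1))
  P={4,6}:  v_{4} + v_{6} = v_{2}  ⟹  sig = (2;(1))
  P={7,8}:  v_{7} + v_{8} = v_{10}  ⟹  sig = (2;(1))
  P={4,8}:  v_{4} + v_{8} = v_{1} + v_{11}  ⟹  sig = (2;(1,1))
  P={6,10}:  v_{6} + v_{10} = v_{1} + v_{3}  ⟹  sig = (2;(1,1))
  P={8,9}:  v_{8} + v_{9} = v_{3} + v_{11}  ⟹  sig = (2;(1,1))
  P={2,8}:  v_{2} + v_{8} = v_{1} + v_{6} + v_{11}  ⟹  sig = (2;(1,1,1))
  P={4,5}:  v_{4} + v_{5} = v_{1} + v_{8} + v_{10}  ⟹  sig = (2;(1,1,1))
  P={4,10}:  v_{4} + v_{10} = v_{1} + v_{7} + v_{11}  ⟹  sig = (2;(1,1,1))
  P={5,9}:  v_{5} + v_{9} = v_{3} + v_{8} + v_{10}  ⟹  sig = (2;(1,1,1))
  P={9,10}:  v_{9} + v_{10} = v_{3} + v_{7} + v_{11}  ⟹  sig = (2;(1,1,1))
  P={2,5}:  v_{2} + v_{5} = 2·v_{1} + v_{3} + v_{8}  ⟹  sig = (2;(1,1,2))
  P={5,7}:  v_{5} + v_{7} = v_{1} + v_{3} + 2·v_{10}  ⟹  sig = (2;(1,1,2))
  P={5,11}:  v_{5} + v_{11} = 2·v_{8} + v_{10}  ⟹  sig = (2;(1,2))
  P={5,6}:  v_{5} + v_{6} = 2·v_{1} + 2·v_{3} + v_{8}  ⟹  sig = (2;(1,2,2))
  P={6,7,11}:  v_{6} + v_{7} + v_{11} = 0  ⟹  sig = (3;())
  P={1,3,11}:  v_{1} + v_{3} + v_{11} = v_{8}  ⟹  sig = (3;(1))
  P={2,7,11}:  v_{2} + v_{7} + v_{11} = v_{4}  ⟹  sig = (3;(1))
  P={1,3,8,10}:  v_{1} + v_{3} + v_{8} + v_{10} = v_{5}  ⟹  sig = (4;(1))

Signatures (|P|; sorted positive RHS coefficients), sorted:
    |P|=2: 18 collections, coeffs (), (), (1), (1), (1), (1), (1,1), (1,1), (1,1), (1,1,1), (1,1,1), (1,1,1), (1,1,1), (1,1,1), (1,1,2), (1,1,2), (1,2), (1,2,2)
    |P|=3: 3 collections, coeffs (), (1), (1)
    |P|=4: 1 collection, coeffs (1)
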